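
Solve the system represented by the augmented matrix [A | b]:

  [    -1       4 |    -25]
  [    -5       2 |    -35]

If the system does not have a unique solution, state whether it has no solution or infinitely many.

Row-reduce the augmented matrix:
R1 ← R1 / (-1).
R2 ← R2 + 5·R1.
R2 ← R2 / (-18).
R1 ← R1 + 4·R2.
Reading off the reduced rows gives x_1 = 5, x_2 = -5.

x_1 = 5, x_2 = -5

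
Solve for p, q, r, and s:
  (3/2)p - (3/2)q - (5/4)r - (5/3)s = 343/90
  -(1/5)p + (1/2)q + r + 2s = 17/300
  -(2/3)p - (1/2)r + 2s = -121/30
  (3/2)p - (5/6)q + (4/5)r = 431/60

p = 9/5, q = -5/2, r = 3, s = -2/3

Row-reduce the augmented matrix:
R1 ← R1 / (3/2).
R2 ← R2 + 1/5·R1.
R3 ← R3 + 2/3·R1.
R4 ← R4 − 3/2·R1.
R2 ← R2 / (3/10).
R1 ← R1 + 1·R2.
R3 ← R3 + 2/3·R2.
R4 ← R4 − 2/3·R2.
R3 ← R3 / (43/54).
R1 ← R1 − 35/18·R3.
R2 ← R2 − 25/9·R3.
R4 ← R4 − 107/540·R3.
R4 ← R4 / (-6928/1935).
R1 ← R1 + 340/43·R4.
R2 ← R2 + 1580/129·R4.
R3 ← R3 − 844/129·R4.
Reading off the reduced rows gives p = 9/5, q = -5/2, r = 3, s = -2/3.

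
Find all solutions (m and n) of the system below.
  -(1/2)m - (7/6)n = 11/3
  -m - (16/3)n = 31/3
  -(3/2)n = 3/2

m = -5, n = -1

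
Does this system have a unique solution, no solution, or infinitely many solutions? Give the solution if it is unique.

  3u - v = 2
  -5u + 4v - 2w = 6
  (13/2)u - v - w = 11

no solution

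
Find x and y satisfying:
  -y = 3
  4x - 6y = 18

x = 0, y = -3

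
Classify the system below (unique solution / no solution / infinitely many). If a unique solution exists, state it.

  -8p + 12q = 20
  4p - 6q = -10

infinitely many solutions

Row-reduce:
R1 ← R1 / (-8).
R2 ← R2 − 4·R1.
Rank is 1 with 2 unknowns, leaving q free.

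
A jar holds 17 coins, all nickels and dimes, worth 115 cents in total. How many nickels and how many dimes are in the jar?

nickels: 11, dimes: 6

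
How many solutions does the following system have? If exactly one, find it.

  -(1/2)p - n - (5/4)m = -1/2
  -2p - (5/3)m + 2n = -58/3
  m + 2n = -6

Row-reduce the augmented matrix:
R1 ← R1 / (-5/4).
R2 ← R2 + 5/3·R1.
R3 ← R3 − 1·R1.
R2 ← R2 / (10/3).
R1 ← R1 − 4/5·R2.
R3 ← R3 − 6/5·R2.
R3 ← R3 / (2/25).
R1 ← R1 − 18/25·R3.
R2 ← R2 + 2/5·R3.
Reading off the reduced rows gives m = 2, n = -4, p = 4.

m = 2, n = -4, p = 4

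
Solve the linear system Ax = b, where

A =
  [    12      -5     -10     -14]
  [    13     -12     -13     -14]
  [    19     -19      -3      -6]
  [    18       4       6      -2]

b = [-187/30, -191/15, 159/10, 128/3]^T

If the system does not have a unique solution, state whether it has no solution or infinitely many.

x_1 = 9/5, x_2 = 1/2, x_3 = 8/5, x_4 = 2/3

Row-reduce the augmented matrix:
R1 ← R1 / (12).
R2 ← R2 − 13·R1.
R3 ← R3 − 19·R1.
R4 ← R4 − 18·R1.
R2 ← R2 / (-79/12).
R1 ← R1 + 5/12·R2.
R3 ← R3 + 133/12·R2.
R4 ← R4 − 23/2·R2.
R3 ← R3 / (1302/79).
R1 ← R1 + 55/79·R3.
R2 ← R2 − 26/79·R3.
R4 ← R4 − 1360/79·R3.
R4 ← R4 / (1346/217).
R1 ← R1 + 139/217·R4.
R2 ← R2 + 100/217·R4.
R3 ← R3 − 187/217·R4.
Reading off the reduced rows gives x_1 = 9/5, x_2 = 1/2, x_3 = 8/5, x_4 = 2/3.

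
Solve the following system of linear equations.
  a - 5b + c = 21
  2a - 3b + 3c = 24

infinitely many solutions

Row-reduce:
R2 ← R2 − 2·R1.
R2 ← R2 / (7).
R1 ← R1 + 5·R2.
Rank is 2 with 3 unknowns, leaving c free.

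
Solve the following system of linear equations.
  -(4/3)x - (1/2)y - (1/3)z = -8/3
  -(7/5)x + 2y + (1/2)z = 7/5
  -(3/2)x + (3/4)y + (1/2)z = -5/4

x = 3/2, y = 2, z = -1

Row-reduce the augmented matrix:
R1 ← R1 / (-4/3).
R2 ← R2 + 7/5·R1.
R3 ← R3 + 3/2·R1.
R2 ← R2 / (101/40).
R1 ← R1 − 3/8·R2.
R3 ← R3 − 21/16·R2.
R3 ← R3 / (175/404).
R1 ← R1 − 25/202·R3.
R2 ← R2 − 34/101·R3.
Reading off the reduced rows gives x = 3/2, y = 2, z = -1.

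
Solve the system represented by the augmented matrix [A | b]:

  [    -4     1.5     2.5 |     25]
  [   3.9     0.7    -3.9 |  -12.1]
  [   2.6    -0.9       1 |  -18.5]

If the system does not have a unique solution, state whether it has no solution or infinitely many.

Row-reduce the augmented matrix:
R1 ← R1 / (-4).
R2 ← R2 − 39/10·R1.
R3 ← R3 − 13/5·R1.
R2 ← R2 / (173/80).
R1 ← R1 + 3/8·R2.
R3 ← R3 − 3/40·R2.
R3 ← R3 / (4629/1730).
R1 ← R1 + 152/173·R3.
R2 ← R2 + 117/173·R3.
Reading off the reduced rows gives x_1 = -5, x_2 = 5, x_3 = -1.

x_1 = -5, x_2 = 5, x_3 = -1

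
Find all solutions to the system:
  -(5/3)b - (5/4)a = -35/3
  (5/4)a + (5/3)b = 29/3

Row-reduce:
R1 ← R1 / (-5/4).
R2 ← R2 − 5/4·R1.
Row 2 reduces to 0 = -2, a contradiction. The system is inconsistent.

no solution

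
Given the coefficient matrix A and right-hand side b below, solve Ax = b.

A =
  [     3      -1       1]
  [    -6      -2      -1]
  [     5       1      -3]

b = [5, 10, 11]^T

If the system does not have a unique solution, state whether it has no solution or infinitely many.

Row-reduce the augmented matrix:
R1 ← R1 / (3).
R2 ← R2 + 6·R1.
R3 ← R3 − 5·R1.
R2 ← R2 / (-4).
R1 ← R1 + 1/3·R2.
R3 ← R3 − 8/3·R2.
R3 ← R3 / (-4).
R1 ← R1 − 1/4·R3.
R2 ← R2 + 1/4·R3.
Reading off the reduced rows gives x_1 = 1, x_2 = -6, x_3 = -4.

x_1 = 1, x_2 = -6, x_3 = -4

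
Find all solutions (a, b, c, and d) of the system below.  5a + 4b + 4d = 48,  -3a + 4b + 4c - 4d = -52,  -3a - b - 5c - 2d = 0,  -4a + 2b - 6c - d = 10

a = 4, b = 1, c = -5, d = 6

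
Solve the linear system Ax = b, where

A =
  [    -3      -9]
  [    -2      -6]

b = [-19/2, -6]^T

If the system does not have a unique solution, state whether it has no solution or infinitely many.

Row-reduce:
R1 ← R1 / (-3).
R2 ← R2 + 2·R1.
Row 2 reduces to 0 = 1/3, a contradiction. The system is inconsistent.

no solution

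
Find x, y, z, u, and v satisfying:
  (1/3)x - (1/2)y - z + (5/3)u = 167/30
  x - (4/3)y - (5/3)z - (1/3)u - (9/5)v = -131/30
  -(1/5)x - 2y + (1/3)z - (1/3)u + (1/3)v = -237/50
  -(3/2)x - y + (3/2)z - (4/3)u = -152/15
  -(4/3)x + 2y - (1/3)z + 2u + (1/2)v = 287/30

x = 6/5, y = 2, z = -2, u = 5/2, v = 3

Row-reduce the augmented matrix:
R1 ← R1 / (1/3).
R2 ← R2 − 1·R1.
R3 ← R3 + 1/5·R1.
R4 ← R4 + 3/2·R1.
R5 ← R5 + 4/3·R1.
R2 ← R2 / (1/6).
R1 ← R1 + 3/2·R2.
R3 ← R3 + 23/10·R2.
R4 ← R4 + 13/4·R2.
R3 ← R3 / (272/15).
R1 ← R1 − 9·R3.
R2 ← R2 − 8·R3.
R4 ← R4 − 23·R3.
R5 ← R5 + 13/3·R3.
R4 ← R4 / (-2173/408).
R1 ← R1 + 925/136·R4.
R2 ← R2 − 3/17·R4.
R3 ← R3 + 547/136·R4.
R5 ← R5 + 3575/408·R4.
R5 ← R5 / (81553/65190).
R1 ← R1 − 2373/2173·R5.
R2 ← R2 + 1318/10865·R5.
R3 ← R3 − 18269/10865·R5.
R4 ← R4 − 8193/10865·R5.
Reading off the reduced rows gives x = 6/5, y = 2, z = -2, u = 5/2, v = 3.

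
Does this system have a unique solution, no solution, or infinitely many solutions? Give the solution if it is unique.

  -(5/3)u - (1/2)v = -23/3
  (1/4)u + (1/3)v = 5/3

u = 4, v = 2

Row-reduce the augmented matrix:
R1 ← R1 / (-5/3).
R2 ← R2 − 1/4·R1.
R2 ← R2 / (31/120).
R1 ← R1 − 3/10·R2.
Reading off the reduced rows gives u = 4, v = 2.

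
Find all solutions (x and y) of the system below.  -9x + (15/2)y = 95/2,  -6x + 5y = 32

no solution

Row-reduce:
R1 ← R1 / (-9).
R2 ← R2 + 6·R1.
Row 2 reduces to 0 = 1/3, a contradiction. The system is inconsistent.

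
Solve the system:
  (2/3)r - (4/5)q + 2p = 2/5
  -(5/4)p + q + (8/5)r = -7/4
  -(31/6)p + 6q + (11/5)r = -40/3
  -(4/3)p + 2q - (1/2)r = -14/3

Row-reduce:
R1 ← R1 / (2).
R2 ← R2 + 5/4·R1.
R3 ← R3 + 31/6·R1.
R4 ← R4 + 4/3·R1.
R2 ← R2 / (1/2).
R1 ← R1 + 2/5·R2.
R3 ← R3 − 59/15·R2.
R4 ← R4 − 22/15·R2.
R3 ← R3 / (-2687/225).
R1 ← R1 − 146/75·R3.
R2 ← R2 − 121/30·R3.
R4 ← R4 + 2687/450·R3.
Row 4 reduces to 0 = 1/4, a contradiction. The system is inconsistent.

no solution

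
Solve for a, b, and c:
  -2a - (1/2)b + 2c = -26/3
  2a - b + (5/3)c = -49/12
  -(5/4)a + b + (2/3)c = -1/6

Row-reduce the augmented matrix:
R1 ← R1 / (-2).
R2 ← R2 − 2·R1.
R3 ← R3 + 5/4·R1.
R2 ← R2 / (-3/2).
R1 ← R1 − 1/4·R2.
R3 ← R3 − 21/16·R2.
R3 ← R3 / (21/8).
R1 ← R1 + 7/18·R3.
R2 ← R2 + 22/9·R3.
Reading off the reduced rows gives a = 4/3, b = 3, c = -9/4.

a = 4/3, b = 3, c = -9/4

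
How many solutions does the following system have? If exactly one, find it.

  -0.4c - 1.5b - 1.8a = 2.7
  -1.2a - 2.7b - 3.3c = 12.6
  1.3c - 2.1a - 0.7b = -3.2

a = 0, b = -1, c = -3

Row-reduce the augmented matrix:
R1 ← R1 / (-9/5).
R2 ← R2 + 6/5·R1.
R3 ← R3 + 21/10·R1.
R2 ← R2 / (-17/10).
R1 ← R1 − 5/6·R2.
R3 ← R3 − 21/20·R2.
R3 ← R3 / (-109/1020).
R1 ← R1 + 43/34·R3.
R2 ← R2 − 91/51·R3.
Reading off the reduced rows gives a = 0, b = -1, c = -3.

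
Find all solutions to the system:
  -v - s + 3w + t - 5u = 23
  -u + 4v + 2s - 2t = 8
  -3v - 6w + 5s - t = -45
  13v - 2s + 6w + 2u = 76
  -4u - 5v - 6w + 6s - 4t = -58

no solution

Row-reduce:
R1 ← R1 / (-5).
R2 ← R2 + 1·R1.
R4 ← R4 − 2·R1.
R5 ← R5 + 4·R1.
R2 ← R2 / (21/5).
R1 ← R1 − 1/5·R2.
R3 ← R3 + 3·R2.
R4 ← R4 − 63/5·R2.
R5 ← R5 + 21/5·R2.
R3 ← R3 / (-45/7).
R1 ← R1 + 4/7·R3.
R2 ← R2 + 1/7·R3.
R4 ← R4 − 9·R3.
R5 ← R5 + 9·R3.
R4 ← R4 / (1/5).
R1 ← R1 + 22/45·R4.
R2 ← R2 − 17/45·R4.
R3 ← R3 + 46/45·R4.
R5 ← R5 + 1/5·R4.
Row 5 reduces to 0 = 2, a contradiction. The system is inconsistent.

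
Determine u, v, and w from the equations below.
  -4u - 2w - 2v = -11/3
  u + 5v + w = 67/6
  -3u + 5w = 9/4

u = -1/3, v = 9/4, w = 1/4

Row-reduce the augmented matrix:
R1 ← R1 / (-4).
R2 ← R2 − 1·R1.
R3 ← R3 + 3·R1.
R2 ← R2 / (9/2).
R1 ← R1 − 1/2·R2.
R3 ← R3 − 3/2·R2.
R3 ← R3 / (19/3).
R1 ← R1 − 4/9·R3.
R2 ← R2 − 1/9·R3.
Reading off the reduced rows gives u = -1/3, v = 9/4, w = 1/4.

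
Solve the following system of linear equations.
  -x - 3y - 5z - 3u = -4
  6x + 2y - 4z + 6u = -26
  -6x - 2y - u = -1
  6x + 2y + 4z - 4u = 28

infinitely many solutions

Row-reduce:
R1 ← R1 / (-1).
R2 ← R2 − 6·R1.
R3 ← R3 + 6·R1.
R4 ← R4 − 6·R1.
R2 ← R2 / (-16).
R1 ← R1 − 3·R2.
R3 ← R3 − 16·R2.
R4 ← R4 + 16·R2.
R3 ← R3 / (-4).
R1 ← R1 + 11/8·R3.
R2 ← R2 − 17/8·R3.
R4 ← R4 − 8·R3.
Rank is 3 with 4 unknowns, leaving u free.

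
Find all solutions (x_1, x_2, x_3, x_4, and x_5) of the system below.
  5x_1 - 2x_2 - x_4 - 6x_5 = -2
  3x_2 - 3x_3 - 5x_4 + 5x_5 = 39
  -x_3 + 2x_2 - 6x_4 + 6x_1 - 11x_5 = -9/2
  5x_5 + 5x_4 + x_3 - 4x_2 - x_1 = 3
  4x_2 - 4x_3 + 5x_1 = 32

no solution

Row-reduce:
R1 ← R1 / (5).
R3 ← R3 − 6·R1.
R4 ← R4 + 1·R1.
R5 ← R5 − 5·R1.
R2 ← R2 / (3).
R1 ← R1 + 2/5·R2.
R3 ← R3 − 22/5·R2.
R4 ← R4 + 22/5·R2.
R5 ← R5 − 6·R2.
R3 ← R3 / (17/5).
R1 ← R1 + 2/5·R3.
R2 ← R2 + 1·R3.
R4 ← R4 + 17/5·R3.
R5 ← R5 − 2·R3.
Swap R4 and R5.
R4 ← R4 / (485/51).
R1 ← R1 + 29/51·R4.
R2 ← R2 + 47/51·R4.
R3 ← R3 − 38/51·R4.
Row 5 reduces to 0 = 1/2, a contradiction. The system is inconsistent.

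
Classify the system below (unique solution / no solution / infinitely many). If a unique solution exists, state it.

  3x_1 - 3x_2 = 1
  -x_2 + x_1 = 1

Row-reduce:
R1 ← R1 / (3).
R2 ← R2 − 1·R1.
Row 2 reduces to 0 = 2/3, a contradiction. The system is inconsistent.

no solution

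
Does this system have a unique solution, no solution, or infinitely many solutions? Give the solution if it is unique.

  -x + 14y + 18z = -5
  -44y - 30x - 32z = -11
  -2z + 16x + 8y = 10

Row-reduce:
R1 ← R1 / (-1).
R2 ← R2 + 30·R1.
R3 ← R3 − 16·R1.
R2 ← R2 / (-464).
R1 ← R1 + 14·R2.
R3 ← R3 − 232·R2.
Row 3 reduces to 0 = -1/2, a contradiction. The system is inconsistent.

no solution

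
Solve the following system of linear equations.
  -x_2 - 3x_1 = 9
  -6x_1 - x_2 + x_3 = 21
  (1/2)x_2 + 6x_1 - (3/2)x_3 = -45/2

infinitely many solutions

Row-reduce:
R1 ← R1 / (-3).
R2 ← R2 + 6·R1.
R3 ← R3 − 6·R1.
R1 ← R1 − 1/3·R2.
R3 ← R3 + 3/2·R2.
Rank is 2 with 3 unknowns, leaving x_3 free.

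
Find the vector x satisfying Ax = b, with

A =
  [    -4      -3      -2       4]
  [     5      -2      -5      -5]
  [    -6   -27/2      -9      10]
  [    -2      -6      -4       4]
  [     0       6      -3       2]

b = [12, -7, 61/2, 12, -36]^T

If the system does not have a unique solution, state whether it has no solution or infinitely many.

Row-reduce:
R1 ← R1 / (-4).
R2 ← R2 − 5·R1.
R3 ← R3 + 6·R1.
R4 ← R4 + 2·R1.
R2 ← R2 / (-23/4).
R1 ← R1 − 3/4·R2.
R3 ← R3 + 9·R2.
R4 ← R4 + 9/2·R2.
R5 ← R5 − 6·R2.
R3 ← R3 / (132/23).
R1 ← R1 + 11/23·R3.
R2 ← R2 − 30/23·R3.
R4 ← R4 − 66/23·R3.
R5 ← R5 + 249/23·R3.
Swap R4 and R5.
R4 ← R4 / (105/11).
R1 ← R1 + 2/3·R4.
R2 ← R2 + 10/11·R4.
R3 ← R3 − 23/33·R4.
Row 5 reduces to 0 = -1/4, a contradiction. The system is inconsistent.

no solution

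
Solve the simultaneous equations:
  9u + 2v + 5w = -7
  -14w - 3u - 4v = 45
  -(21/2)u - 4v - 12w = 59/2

Row-reduce:
R1 ← R1 / (9).
R2 ← R2 + 3·R1.
R3 ← R3 + 21/2·R1.
R2 ← R2 / (-10/3).
R1 ← R1 − 2/9·R2.
R3 ← R3 + 5/3·R2.
Rank is 2 with 3 unknowns, leaving w free.

infinitely many solutions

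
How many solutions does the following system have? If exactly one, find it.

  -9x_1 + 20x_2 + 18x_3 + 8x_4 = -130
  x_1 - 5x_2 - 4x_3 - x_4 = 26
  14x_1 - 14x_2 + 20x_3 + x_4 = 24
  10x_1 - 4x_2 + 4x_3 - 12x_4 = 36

x_1 = 4, x_2 = -2, x_3 = -3, x_4 = 0

Row-reduce the augmented matrix:
R1 ← R1 / (-9).
R2 ← R2 − 1·R1.
R3 ← R3 − 14·R1.
R4 ← R4 − 10·R1.
R2 ← R2 / (-25/9).
R1 ← R1 + 20/9·R2.
R3 ← R3 − 154/9·R2.
R4 ← R4 − 164/9·R2.
R3 ← R3 / (892/25).
R1 ← R1 + 2/5·R3.
R2 ← R2 − 18/25·R3.
R4 ← R4 − 272/25·R3.
R4 ← R4 / (-1724/223).
R1 ← R1 + 293/446·R4.
R2 ← R2 + 97/446·R4.
R3 ← R3 − 319/892·R4.
Reading off the reduced rows gives x_1 = 4, x_2 = -2, x_3 = -3, x_4 = 0.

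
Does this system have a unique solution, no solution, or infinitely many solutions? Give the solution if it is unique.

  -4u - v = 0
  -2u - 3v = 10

u = 1, v = -4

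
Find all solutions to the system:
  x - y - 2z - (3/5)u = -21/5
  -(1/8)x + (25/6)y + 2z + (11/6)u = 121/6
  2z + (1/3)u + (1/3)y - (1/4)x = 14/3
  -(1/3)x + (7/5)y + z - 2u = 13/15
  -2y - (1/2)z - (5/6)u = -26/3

Row-reduce:
R2 ← R2 + 1/8·R1.
R3 ← R3 + 1/4·R1.
R4 ← R4 + 1/3·R1.
R2 ← R2 / (97/24).
R1 ← R1 + 1·R2.
R3 ← R3 − 1/12·R2.
R4 ← R4 − 16/15·R2.
R5 ← R5 + 2·R2.
R3 ← R3 / (142/97).
R1 ← R1 + 152/97·R3.
R2 ← R2 − 42/97·R3.
R4 ← R4 + 187/1455·R3.
R5 ← R5 − 71/194·R3.
R4 ← R4 / (-42352/15975).
R1 ← R1 + 8/1065·R4.
R2 ← R2 − 139/355·R4.
R3 ← R3 − 107/1065·R4.
Row 5 reduces to 0 = 1/4, a contradiction. The system is inconsistent.

no solution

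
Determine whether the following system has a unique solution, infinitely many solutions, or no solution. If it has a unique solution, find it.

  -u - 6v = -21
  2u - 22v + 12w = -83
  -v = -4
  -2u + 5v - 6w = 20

no solution

Row-reduce:
R1 ← R1 / (-1).
R2 ← R2 − 2·R1.
R4 ← R4 + 2·R1.
R2 ← R2 / (-34).
R1 ← R1 − 6·R2.
R3 ← R3 + 1·R2.
R4 ← R4 − 17·R2.
R3 ← R3 / (-6/17).
R1 ← R1 − 36/17·R3.
R2 ← R2 + 6/17·R3.
Row 4 reduces to 0 = -1/2, a contradiction. The system is inconsistent.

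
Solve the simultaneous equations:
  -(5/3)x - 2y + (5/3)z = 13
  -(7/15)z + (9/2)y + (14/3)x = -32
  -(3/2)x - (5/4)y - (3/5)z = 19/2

infinitely many solutions

Row-reduce:
R1 ← R1 / (-5/3).
R2 ← R2 − 14/3·R1.
R3 ← R3 + 3/2·R1.
R2 ← R2 / (-11/10).
R1 ← R1 − 6/5·R2.
R3 ← R3 − 11/20·R2.
Rank is 2 with 3 unknowns, leaving z free.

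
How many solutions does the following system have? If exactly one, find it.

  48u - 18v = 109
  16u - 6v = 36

no solution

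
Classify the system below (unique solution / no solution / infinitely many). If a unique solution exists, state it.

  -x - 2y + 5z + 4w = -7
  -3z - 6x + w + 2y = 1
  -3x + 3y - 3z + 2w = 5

Row-reduce:
R1 ← R1 / (-1).
R2 ← R2 + 6·R1.
R3 ← R3 + 3·R1.
R2 ← R2 / (14).
R1 ← R1 − 2·R2.
R3 ← R3 − 9·R2.
R3 ← R3 / (45/14).
R1 ← R1 + 2/7·R3.
R2 ← R2 + 33/14·R3.
Rank is 3 with 4 unknowns, leaving w free.

infinitely many solutions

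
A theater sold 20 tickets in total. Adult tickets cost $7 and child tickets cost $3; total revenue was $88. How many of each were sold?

adult tickets: 7, child tickets: 13

Let a = adult tickets, c = child tickets.
  a + c = 20
  7a + 3c = 88
From equation 1: a = 20 − c.
Substitute into equation 2 and solve: c = 13.
Then a = 7.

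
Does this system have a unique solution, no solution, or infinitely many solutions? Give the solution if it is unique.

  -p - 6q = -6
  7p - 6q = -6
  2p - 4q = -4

p = 0, q = 1

Row-reduce the augmented matrix:
R1 ← R1 / (-1).
R2 ← R2 − 7·R1.
R3 ← R3 − 2·R1.
R2 ← R2 / (-48).
R1 ← R1 − 6·R2.
R3 ← R3 + 16·R2.
R3 reduces to 0 = 0, so the extra equation is consistent.
Reading off the reduced rows gives p = 0, q = 1.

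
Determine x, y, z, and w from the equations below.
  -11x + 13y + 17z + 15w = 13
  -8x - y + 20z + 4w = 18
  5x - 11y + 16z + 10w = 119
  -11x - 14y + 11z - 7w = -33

x = 5, y = -2, z = 2, w = 4

Row-reduce the augmented matrix:
R1 ← R1 / (-11).
R2 ← R2 + 8·R1.
R3 ← R3 − 5·R1.
R4 ← R4 + 11·R1.
R2 ← R2 / (-115/11).
R1 ← R1 + 13/11·R2.
R3 ← R3 + 56/11·R2.
R4 ← R4 + 27·R2.
R3 ← R3 / (2301/115).
R1 ← R1 + 277/115·R3.
R2 ← R2 + 84/115·R3.
R4 ← R4 + 2958/115·R3.
R4 ← R4 / (16712/767).
R1 ← R1 − 4250/2301·R4.
R2 ← R2 − 1072/767·R4.
R3 ← R3 − 2321/2301·R4.
Reading off the reduced rows gives x = 5, y = -2, z = 2, w = 4.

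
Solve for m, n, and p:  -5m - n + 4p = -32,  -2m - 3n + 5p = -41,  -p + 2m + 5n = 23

m = 1, n = 3, p = -6

Row-reduce the augmented matrix:
R1 ← R1 / (-5).
R2 ← R2 + 2·R1.
R3 ← R3 − 2·R1.
R2 ← R2 / (-13/5).
R1 ← R1 − 1/5·R2.
R3 ← R3 − 23/5·R2.
R3 ← R3 / (86/13).
R1 ← R1 + 7/13·R3.
R2 ← R2 + 17/13·R3.
Reading off the reduced rows gives m = 1, n = 3, p = -6.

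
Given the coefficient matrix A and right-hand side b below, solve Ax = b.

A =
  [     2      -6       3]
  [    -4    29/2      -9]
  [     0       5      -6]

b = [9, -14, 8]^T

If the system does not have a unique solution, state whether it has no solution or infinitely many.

infinitely many solutions

Row-reduce:
R1 ← R1 / (2).
R2 ← R2 + 4·R1.
R2 ← R2 / (5/2).
R1 ← R1 + 3·R2.
R3 ← R3 − 5·R2.
Rank is 2 with 3 unknowns, leaving x_3 free.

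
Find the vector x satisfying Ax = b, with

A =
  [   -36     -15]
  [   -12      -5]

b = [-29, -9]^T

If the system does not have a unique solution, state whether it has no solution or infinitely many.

Row-reduce:
R1 ← R1 / (-36).
R2 ← R2 + 12·R1.
Row 2 reduces to 0 = 2/3, a contradiction. The system is inconsistent.

no solution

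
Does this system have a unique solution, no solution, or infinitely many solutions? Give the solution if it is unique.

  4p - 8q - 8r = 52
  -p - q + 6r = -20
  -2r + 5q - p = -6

Row-reduce:
R1 ← R1 / (4).
R2 ← R2 + 1·R1.
R3 ← R3 + 1·R1.
R2 ← R2 / (-3).
R1 ← R1 + 2·R2.
R3 ← R3 − 3·R2.
Rank is 2 with 3 unknowns, leaving r free.

infinitely many solutions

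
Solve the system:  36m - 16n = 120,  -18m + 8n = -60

infinitely many solutions

Row-reduce:
R1 ← R1 / (36).
R2 ← R2 + 18·R1.
Rank is 1 with 2 unknowns, leaving n free.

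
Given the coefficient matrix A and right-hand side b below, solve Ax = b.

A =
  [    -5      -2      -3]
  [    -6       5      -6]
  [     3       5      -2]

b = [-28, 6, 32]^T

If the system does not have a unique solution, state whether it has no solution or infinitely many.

x_1 = 2, x_2 = 6, x_3 = 2

Row-reduce the augmented matrix:
R1 ← R1 / (-5).
R2 ← R2 + 6·R1.
R3 ← R3 − 3·R1.
R2 ← R2 / (37/5).
R1 ← R1 − 2/5·R2.
R3 ← R3 − 19/5·R2.
R3 ← R3 / (-95/37).
R1 ← R1 − 27/37·R3.
R2 ← R2 + 12/37·R3.
Reading off the reduced rows gives x_1 = 2, x_2 = 6, x_3 = 2.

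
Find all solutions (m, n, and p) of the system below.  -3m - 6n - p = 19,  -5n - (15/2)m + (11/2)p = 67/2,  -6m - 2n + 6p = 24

infinitely many solutions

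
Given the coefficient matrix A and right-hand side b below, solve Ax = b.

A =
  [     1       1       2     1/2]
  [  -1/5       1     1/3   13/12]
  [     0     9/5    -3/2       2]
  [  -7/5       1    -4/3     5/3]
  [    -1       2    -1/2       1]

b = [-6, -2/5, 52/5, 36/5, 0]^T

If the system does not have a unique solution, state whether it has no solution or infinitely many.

no solution

Row-reduce:
R2 ← R2 + 1/5·R1.
R4 ← R4 + 7/5·R1.
R5 ← R5 + 1·R1.
R2 ← R2 / (6/5).
R1 ← R1 − 1·R2.
R3 ← R3 − 9/5·R2.
R4 ← R4 − 12/5·R2.
R5 ← R5 − 3·R2.
R3 ← R3 / (-13/5).
R1 ← R1 − 25/18·R3.
R2 ← R2 − 11/18·R3.
R5 ← R5 + 1/3·R3.
Swap R4 and R5.
R4 ← R4 / (-58/39).
R1 ← R1 + 685/1872·R4.
R2 ← R2 − 1945/1872·R4.
R3 ← R3 + 9/104·R4.
Row 5 reduces to 0 = 2, a contradiction. The system is inconsistent.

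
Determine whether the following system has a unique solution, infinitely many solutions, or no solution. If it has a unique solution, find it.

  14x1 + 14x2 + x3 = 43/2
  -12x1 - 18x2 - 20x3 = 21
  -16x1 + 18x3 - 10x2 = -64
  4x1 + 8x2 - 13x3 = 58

Row-reduce the augmented matrix:
R1 ← R1 / (14).
R2 ← R2 + 12·R1.
R3 ← R3 + 16·R1.
R4 ← R4 − 4·R1.
R2 ← R2 / (-6).
R1 ← R1 − 1·R2.
R3 ← R3 − 6·R2.
R4 ← R4 − 4·R2.
Swap R3 and R4.
R3 ← R3 / (-547/21).
R1 ← R1 + 131/42·R3.
R2 ← R2 − 67/21·R3.
R4 reduces to 0 = 0, so the extra equation is consistent.
Reading off the reduced rows gives x1 = -5/4, x2 = 3, x3 = -3.

x1 = -5/4, x2 = 3, x3 = -3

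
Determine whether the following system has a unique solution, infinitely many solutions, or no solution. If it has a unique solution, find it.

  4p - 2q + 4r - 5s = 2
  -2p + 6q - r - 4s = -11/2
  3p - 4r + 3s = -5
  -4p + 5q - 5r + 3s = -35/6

Row-reduce the augmented matrix:
R1 ← R1 / (4).
R2 ← R2 + 2·R1.
R3 ← R3 − 3·R1.
R4 ← R4 + 4·R1.
R2 ← R2 / (5).
R1 ← R1 + 1/2·R2.
R3 ← R3 − 3/2·R2.
R4 ← R4 − 3·R2.
R3 ← R3 / (-73/10).
R1 ← R1 − 11/10·R3.
R2 ← R2 − 1/5·R3.
R4 ← R4 + 8/5·R3.
R4 ← R4 / (-1/146).
R1 ← R1 + 43/73·R4.
R2 ← R2 + 155/146·R4.
R3 ← R3 + 87/73·R4.
Reading off the reduced rows gives p = -1/3, q = -1/3, r = 3/2, s = 2/3.

p = -1/3, q = -1/3, r = 3/2, s = 2/3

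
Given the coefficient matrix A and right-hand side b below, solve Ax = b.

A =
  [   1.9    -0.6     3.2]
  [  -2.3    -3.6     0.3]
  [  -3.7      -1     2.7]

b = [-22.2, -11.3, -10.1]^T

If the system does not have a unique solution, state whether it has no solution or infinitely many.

Row-reduce the augmented matrix:
R1 ← R1 / (19/10).
R2 ← R2 + 23/10·R1.
R3 ← R3 + 37/10·R1.
R2 ← R2 / (-411/95).
R1 ← R1 + 6/19·R2.
R3 ← R3 + 206/95·R2.
R3 ← R3 / (28111/4110).
R1 ← R1 − 189/137·R3.
R2 ← R2 + 793/822·R3.
Reading off the reduced rows gives x_1 = -2, x_2 = 4, x_3 = -5.

x_1 = -2, x_2 = 4, x_3 = -5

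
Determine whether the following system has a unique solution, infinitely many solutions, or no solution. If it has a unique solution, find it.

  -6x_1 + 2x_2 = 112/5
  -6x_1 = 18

x_1 = -3, x_2 = 11/5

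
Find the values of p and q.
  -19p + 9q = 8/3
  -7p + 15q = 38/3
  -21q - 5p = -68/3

p = 1/3, q = 1

Row-reduce the augmented matrix:
R1 ← R1 / (-19).
R2 ← R2 + 7·R1.
R3 ← R3 + 5·R1.
R2 ← R2 / (222/19).
R1 ← R1 + 9/19·R2.
R3 ← R3 + 444/19·R2.
R3 reduces to 0 = 0, so the extra equation is consistent.
Reading off the reduced rows gives p = 1/3, q = 1.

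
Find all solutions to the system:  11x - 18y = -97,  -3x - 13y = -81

x = 1, y = 6

Row-reduce the augmented matrix:
R1 ← R1 / (11).
R2 ← R2 + 3·R1.
R2 ← R2 / (-197/11).
R1 ← R1 + 18/11·R2.
Reading off the reduced rows gives x = 1, y = 6.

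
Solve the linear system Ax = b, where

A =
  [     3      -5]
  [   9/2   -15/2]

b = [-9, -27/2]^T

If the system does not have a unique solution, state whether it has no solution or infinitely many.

Row-reduce:
R1 ← R1 / (3).
R2 ← R2 − 9/2·R1.
Rank is 1 with 2 unknowns, leaving x_2 free.

infinitely many solutions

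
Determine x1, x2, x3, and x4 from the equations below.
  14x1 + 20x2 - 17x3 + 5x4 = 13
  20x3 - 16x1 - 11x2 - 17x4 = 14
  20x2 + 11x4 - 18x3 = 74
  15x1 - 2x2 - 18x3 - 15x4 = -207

x1 = -3, x2 = 6, x3 = 5, x4 = 4

Row-reduce the augmented matrix:
R1 ← R1 / (14).
R2 ← R2 + 16·R1.
R4 ← R4 − 15·R1.
R2 ← R2 / (83/7).
R1 ← R1 − 10/7·R2.
R3 ← R3 − 20·R2.
R4 ← R4 + 164/7·R2.
R3 ← R3 / (-1574/83).
R1 ← R1 + 213/166·R3.
R2 ← R2 − 4/83·R3.
R4 ← R4 − 223/166·R3.
R4 ← R4 / (-127585/3148).
R1 ← R1 + 993/3148·R4.
R2 ← R2 + 689/787·R4.
R3 ← R3 + 2493/1574·R4.
Reading off the reduced rows gives x1 = -3, x2 = 6, x3 = 5, x4 = 4.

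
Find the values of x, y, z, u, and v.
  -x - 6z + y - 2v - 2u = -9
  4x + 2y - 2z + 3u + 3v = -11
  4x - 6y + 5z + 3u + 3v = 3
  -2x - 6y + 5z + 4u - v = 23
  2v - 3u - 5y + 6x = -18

Row-reduce the augmented matrix:
R1 ← R1 / (-1).
R2 ← R2 − 4·R1.
R3 ← R3 − 4·R1.
R4 ← R4 + 2·R1.
R5 ← R5 − 6·R1.
R2 ← R2 / (6).
R1 ← R1 + 1·R2.
R3 ← R3 + 2·R2.
R4 ← R4 + 8·R2.
R5 ← R5 − 1·R2.
R3 ← R3 / (-83/3).
R1 ← R1 − 5/3·R3.
R2 ← R2 + 13/3·R3.
R4 ← R4 + 53/3·R3.
R5 ← R5 + 95/3·R3.
R4 ← R4 / (464/83).
R1 ← R1 − 127/166·R4.
R2 ← R2 − 35/166·R4.
R3 ← R3 − 20/83·R4.
R5 ← R5 + 1085/166·R4.
R5 ← R5 / (-785/928).
R1 ← R1 − 635/928·R5.
R2 ← R2 − 175/928·R5.
R3 ← R3 − 25/116·R5.
R4 ← R4 − 49/464·R5.
Reading off the reduced rows gives x = -1, y = 0, z = 2, u = 2, v = -3.

x = -1, y = 0, z = 2, u = 2, v = -3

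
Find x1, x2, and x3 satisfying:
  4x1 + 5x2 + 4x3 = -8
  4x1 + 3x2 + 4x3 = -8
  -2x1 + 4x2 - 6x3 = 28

x1 = 4, x2 = 0, x3 = -6

Row-reduce the augmented matrix:
R1 ← R1 / (4).
R2 ← R2 − 4·R1.
R3 ← R3 + 2·R1.
R2 ← R2 / (-2).
R1 ← R1 − 5/4·R2.
R3 ← R3 − 13/2·R2.
R3 ← R3 / (-4).
R1 ← R1 − 1·R3.
Reading off the reduced rows gives x1 = 4, x2 = 0, x3 = -6.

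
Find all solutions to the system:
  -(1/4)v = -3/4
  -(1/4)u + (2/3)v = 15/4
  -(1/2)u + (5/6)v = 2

no solution

Row-reduce:
Swap R1 and R2.
R1 ← R1 / (-1/4).
R3 ← R3 + 1/2·R1.
R2 ← R2 / (-1/4).
R1 ← R1 + 8/3·R2.
R3 ← R3 + 1/2·R2.
Row 3 reduces to 0 = -4, a contradiction. The system is inconsistent.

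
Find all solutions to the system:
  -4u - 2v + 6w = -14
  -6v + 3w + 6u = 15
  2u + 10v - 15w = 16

Row-reduce:
R1 ← R1 / (-4).
R2 ← R2 − 6·R1.
R3 ← R3 − 2·R1.
R2 ← R2 / (-9).
R1 ← R1 − 1/2·R2.
R3 ← R3 − 9·R2.
Row 3 reduces to 0 = 3, a contradiction. The system is inconsistent.

no solution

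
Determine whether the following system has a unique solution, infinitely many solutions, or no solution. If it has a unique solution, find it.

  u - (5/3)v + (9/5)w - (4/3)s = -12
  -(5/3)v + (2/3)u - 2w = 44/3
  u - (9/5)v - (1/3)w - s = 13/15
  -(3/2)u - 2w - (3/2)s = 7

u = -3, v = -4, w = -5, s = 5

Row-reduce the augmented matrix:
R2 ← R2 − 2/3·R1.
R3 ← R3 − 1·R1.
R4 ← R4 + 3/2·R1.
R2 ← R2 / (-5/9).
R1 ← R1 + 5/3·R2.
R3 ← R3 + 2/15·R2.
R4 ← R4 + 5/2·R2.
R3 ← R3 / (-512/375).
R1 ← R1 − 57/5·R3.
R2 ← R2 − 144/25·R3.
R4 ← R4 − 151/10·R3.
R4 ← R4 / (-6321/1024).
R1 ← R1 + 1535/512·R4.
R2 ← R2 + 35/32·R4.
R3 ← R3 + 45/512·R4.
Reading off the reduced rows gives u = -3, v = -4, w = -5, s = 5.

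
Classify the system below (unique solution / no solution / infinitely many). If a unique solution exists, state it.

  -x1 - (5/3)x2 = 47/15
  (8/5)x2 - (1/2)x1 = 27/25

From equation 1: x1 = -47/15 − 5/3·x2.
Substitute into equation 2 and solve: x2 = -1/5.
Then x1 = -14/5.

x1 = -14/5, x2 = -1/5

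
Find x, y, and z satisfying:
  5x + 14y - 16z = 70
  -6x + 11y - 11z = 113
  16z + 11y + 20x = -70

x = -6, y = 6, z = -1

Row-reduce the augmented matrix:
R1 ← R1 / (5).
R2 ← R2 + 6·R1.
R3 ← R3 − 20·R1.
R2 ← R2 / (139/5).
R1 ← R1 − 14/5·R2.
R3 ← R3 + 45·R2.
R3 ← R3 / (4325/139).
R1 ← R1 + 22/139·R3.
R2 ← R2 + 151/139·R3.
Reading off the reduced rows gives x = -6, y = 6, z = -1.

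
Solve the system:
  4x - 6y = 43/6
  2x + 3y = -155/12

x = -7/3, y = -11/4

Row-reduce the augmented matrix:
R1 ← R1 / (4).
R2 ← R2 − 2·R1.
R2 ← R2 / (6).
R1 ← R1 + 3/2·R2.
Reading off the reduced rows gives x = -7/3, y = -11/4.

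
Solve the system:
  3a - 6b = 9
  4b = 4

a = 5, b = 1

Row-reduce the augmented matrix:
R1 ← R1 / (3).
R2 ← R2 / (4).
R1 ← R1 + 2·R2.
Reading off the reduced rows gives a = 5, b = 1.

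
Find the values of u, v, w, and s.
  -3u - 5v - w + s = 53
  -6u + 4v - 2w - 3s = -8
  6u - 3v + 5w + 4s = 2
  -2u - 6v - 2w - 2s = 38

Row-reduce the augmented matrix:
R1 ← R1 / (-3).
R2 ← R2 + 6·R1.
R3 ← R3 − 6·R1.
R4 ← R4 + 2·R1.
R2 ← R2 / (14).
R1 ← R1 − 5/3·R2.
R3 ← R3 + 13·R2.
R4 ← R4 + 8/3·R2.
R3 ← R3 / (3).
R1 ← R1 − 1/3·R3.
R4 ← R4 + 4/3·R3.
R4 ← R4 / (-190/63).
R1 ← R1 − 1/9·R4.
R2 ← R2 + 5/14·R4.
R3 ← R3 − 19/42·R4.
Reading off the reduced rows gives u = -5, v = -6, w = -2, s = 6.

u = -5, v = -6, w = -2, s = 6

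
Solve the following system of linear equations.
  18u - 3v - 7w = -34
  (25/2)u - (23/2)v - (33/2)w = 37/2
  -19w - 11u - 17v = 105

infinitely many solutions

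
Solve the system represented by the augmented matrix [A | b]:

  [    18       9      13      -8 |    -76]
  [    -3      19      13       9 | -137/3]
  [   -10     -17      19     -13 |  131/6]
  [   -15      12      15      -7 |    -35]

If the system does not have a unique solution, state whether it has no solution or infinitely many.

Row-reduce the augmented matrix:
R1 ← R1 / (18).
R2 ← R2 + 3·R1.
R3 ← R3 + 10·R1.
R4 ← R4 + 15·R1.
R2 ← R2 / (41/2).
R1 ← R1 − 1/2·R2.
R3 ← R3 + 12·R2.
R4 ← R4 − 39/2·R2.
R3 ← R3 / (12952/369).
R1 ← R1 − 130/369·R3.
R2 ← R2 − 91/123·R3.
R4 ← R4 − 1403/123·R3.
R4 ← R4 / (-216931/12952).
R1 ← R1 + 3247/6476·R4.
R2 ← R2 − 8381/12952·R4.
R3 ← R3 + 4781/12952·R4.
Reading off the reduced rows gives x_1 = -3/2, x_2 = -8/3, x_3 = -1, x_4 = 3/2.

x_1 = -3/2, x_2 = -8/3, x_3 = -1, x_4 = 3/2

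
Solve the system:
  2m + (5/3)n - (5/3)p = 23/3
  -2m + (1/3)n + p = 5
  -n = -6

m = -2, n = 6, p = -1

Row-reduce the augmented matrix:
R1 ← R1 / (2).
R2 ← R2 + 2·R1.
R2 ← R2 / (2).
R1 ← R1 − 5/6·R2.
R3 ← R3 + 1·R2.
R3 ← R3 / (-1/3).
R1 ← R1 + 5/9·R3.
R2 ← R2 + 1/3·R3.
Reading off the reduced rows gives m = -2, n = 6, p = -1.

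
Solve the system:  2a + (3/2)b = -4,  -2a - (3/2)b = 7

no solution

Row-reduce:
R1 ← R1 / (2).
R2 ← R2 + 2·R1.
Row 2 reduces to 0 = 3, a contradiction. The system is inconsistent.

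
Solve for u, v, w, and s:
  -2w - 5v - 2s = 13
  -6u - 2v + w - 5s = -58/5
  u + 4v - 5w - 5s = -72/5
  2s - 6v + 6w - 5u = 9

u = 13/5, v = -3, w = 1/2, s = 1/2

Row-reduce the augmented matrix:
Swap R1 and R2.
R1 ← R1 / (-6).
R3 ← R3 − 1·R1.
R4 ← R4 + 5·R1.
R2 ← R2 / (-5).
R1 ← R1 − 1/3·R2.
R3 ← R3 − 11/3·R2.
R4 ← R4 + 13/3·R2.
R3 ← R3 / (-63/10).
R1 ← R1 + 3/10·R3.
R2 ← R2 − 2/5·R3.
R4 ← R4 − 69/10·R3.
R4 ← R4 / (-2/21).
R1 ← R1 − 22/21·R4.
R2 ← R2 + 4/63·R4.
R3 ← R3 − 73/63·R4.
Reading off the reduced rows gives u = 13/5, v = -3, w = 1/2, s = 1/2.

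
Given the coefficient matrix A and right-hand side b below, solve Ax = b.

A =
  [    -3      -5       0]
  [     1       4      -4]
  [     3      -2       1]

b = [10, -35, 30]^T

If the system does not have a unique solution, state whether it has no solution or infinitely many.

x_1 = 5, x_2 = -5, x_3 = 5

Row-reduce the augmented matrix:
R1 ← R1 / (-3).
R2 ← R2 − 1·R1.
R3 ← R3 − 3·R1.
R2 ← R2 / (7/3).
R1 ← R1 − 5/3·R2.
R3 ← R3 + 7·R2.
R3 ← R3 / (-11).
R1 ← R1 − 20/7·R3.
R2 ← R2 + 12/7·R3.
Reading off the reduced rows gives x_1 = 5, x_2 = -5, x_3 = 5.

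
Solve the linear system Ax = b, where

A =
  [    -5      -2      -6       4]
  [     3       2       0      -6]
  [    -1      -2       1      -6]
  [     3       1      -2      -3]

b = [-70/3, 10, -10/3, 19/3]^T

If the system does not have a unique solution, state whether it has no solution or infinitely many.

Row-reduce the augmented matrix:
R1 ← R1 / (-5).
R2 ← R2 − 3·R1.
R3 ← R3 + 1·R1.
R4 ← R4 − 3·R1.
R2 ← R2 / (4/5).
R1 ← R1 − 2/5·R2.
R3 ← R3 + 8/5·R2.
R4 ← R4 + 1/5·R2.
R3 ← R3 / (-5).
R1 ← R1 − 3·R3.
R2 ← R2 + 9/2·R3.
R4 ← R4 + 13/2·R3.
R4 ← R4 / (167/10).
R1 ← R1 + 37/5·R4.
R2 ← R2 − 81/10·R4.
R3 ← R3 − 14/5·R4.
Reading off the reduced rows gives x_1 = 8/3, x_2 = 1, x_3 = 4/3, x_4 = 0.

x_1 = 8/3, x_2 = 1, x_3 = 4/3, x_4 = 0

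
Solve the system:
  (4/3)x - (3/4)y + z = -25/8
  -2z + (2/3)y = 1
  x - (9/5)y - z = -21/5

Row-reduce the augmented matrix:
R1 ← R1 / (4/3).
R3 ← R3 − 1·R1.
R2 ← R2 / (2/3).
R1 ← R1 + 9/16·R2.
R3 ← R3 + 99/80·R2.
R3 ← R3 / (-437/80).
R1 ← R1 + 15/16·R3.
R2 ← R2 + 3·R3.
Reading off the reduced rows gives x = -3/2, y = 3/2, z = 0.

x = -3/2, y = 3/2, z = 0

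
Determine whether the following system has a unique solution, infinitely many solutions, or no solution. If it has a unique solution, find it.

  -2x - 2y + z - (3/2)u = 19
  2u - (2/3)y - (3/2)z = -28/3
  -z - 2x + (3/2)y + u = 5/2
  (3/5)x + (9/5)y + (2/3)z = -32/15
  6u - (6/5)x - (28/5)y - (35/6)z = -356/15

x = -5, y = -1, z = 4, u = -2

Row-reduce the augmented matrix:
R1 ← R1 / (-2).
R3 ← R3 + 2·R1.
R4 ← R4 − 3/5·R1.
R5 ← R5 + 6/5·R1.
R2 ← R2 / (-2/3).
R1 ← R1 − 1·R2.
R3 ← R3 − 7/2·R2.
R4 ← R4 − 6/5·R2.
R5 ← R5 + 22/5·R2.
R3 ← R3 / (-79/8).
R1 ← R1 + 11/4·R3.
R2 ← R2 − 9/4·R3.
R4 ← R4 + 26/15·R3.
R5 ← R5 − 52/15·R3.
R4 ← R4 / (823/948).
R1 ← R1 − 41/316·R4.
R2 ← R2 + 3/79·R4.
R3 ← R3 + 104/79·R4.
R5 ← R5 + 823/474·R4.
R5 reduces to 0 = 0, so the extra equation is consistent.
Reading off the reduced rows gives x = -5, y = -1, z = 4, u = -2.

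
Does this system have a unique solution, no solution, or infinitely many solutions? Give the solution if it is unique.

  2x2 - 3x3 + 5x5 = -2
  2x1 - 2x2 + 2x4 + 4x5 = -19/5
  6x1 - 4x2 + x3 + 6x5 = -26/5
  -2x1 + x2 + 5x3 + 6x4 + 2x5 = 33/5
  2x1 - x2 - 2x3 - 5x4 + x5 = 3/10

x1 = -2, x2 = 0, x3 = 2, x4 = -3/2, x5 = 4/5

Row-reduce the augmented matrix:
Swap R1 and R2.
R1 ← R1 / (2).
R3 ← R3 − 6·R1.
R4 ← R4 + 2·R1.
R5 ← R5 − 2·R1.
R2 ← R2 / (2).
R1 ← R1 + 1·R2.
R3 ← R3 − 2·R2.
R4 ← R4 + 1·R2.
R5 ← R5 − 1·R2.
R3 ← R3 / (4).
R1 ← R1 + 3/2·R3.
R2 ← R2 + 3/2·R3.
R4 ← R4 − 7/2·R3.
R5 ← R5 + 1/2·R3.
R4 ← R4 / (53/4).
R1 ← R1 + 5/4·R4.
R2 ← R2 + 9/4·R4.
R3 ← R3 + 3/2·R4.
R5 ← R5 + 31/4·R4.
R5 ← R5 / (395/106).
R1 ← R1 − 221/106·R5.
R2 ← R2 − 77/53·R5.
R3 ← R3 + 37/53·R5.
R4 ← R4 − 145/106·R5.
Reading off the reduced rows gives x1 = -2, x2 = 0, x3 = 2, x4 = -3/2, x5 = 4/5.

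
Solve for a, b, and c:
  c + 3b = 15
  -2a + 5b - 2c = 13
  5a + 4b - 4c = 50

a = 6, b = 5, c = 0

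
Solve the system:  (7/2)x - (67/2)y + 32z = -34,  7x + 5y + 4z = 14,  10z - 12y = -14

Row-reduce:
R1 ← R1 / (7/2).
R2 ← R2 − 7·R1.
R2 ← R2 / (72).
R1 ← R1 + 67/7·R2.
R3 ← R3 + 12·R2.
Row 3 reduces to 0 = -1/3, a contradiction. The system is inconsistent.

no solution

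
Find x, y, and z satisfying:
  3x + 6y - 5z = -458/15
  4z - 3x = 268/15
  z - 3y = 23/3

Row-reduce the augmented matrix:
R1 ← R1 / (3).
R2 ← R2 + 3·R1.
R2 ← R2 / (6).
R1 ← R1 − 2·R2.
R3 ← R3 + 3·R2.
R3 ← R3 / (1/2).
R1 ← R1 + 4/3·R3.
R2 ← R2 + 1/6·R3.
Reading off the reduced rows gives x = -12/5, y = -5/3, z = 8/3.

x = -12/5, y = -5/3, z = 8/3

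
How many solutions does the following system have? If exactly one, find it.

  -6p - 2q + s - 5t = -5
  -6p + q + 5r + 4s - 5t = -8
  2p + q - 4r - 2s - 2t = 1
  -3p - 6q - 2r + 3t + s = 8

infinitely many solutions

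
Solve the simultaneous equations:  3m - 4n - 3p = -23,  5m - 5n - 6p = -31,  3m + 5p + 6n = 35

m = 0, n = 5, p = 1

Row-reduce the augmented matrix:
R1 ← R1 / (3).
R2 ← R2 − 5·R1.
R3 ← R3 − 3·R1.
R2 ← R2 / (5/3).
R1 ← R1 + 4/3·R2.
R3 ← R3 − 10·R2.
R3 ← R3 / (14).
R1 ← R1 + 9/5·R3.
R2 ← R2 + 3/5·R3.
Reading off the reduced rows gives m = 0, n = 5, p = 1.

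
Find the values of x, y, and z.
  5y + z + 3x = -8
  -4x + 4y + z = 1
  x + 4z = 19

Row-reduce the augmented matrix:
R1 ← R1 / (3).
R2 ← R2 + 4·R1.
R3 ← R3 − 1·R1.
R2 ← R2 / (32/3).
R1 ← R1 − 5/3·R2.
R3 ← R3 + 5/3·R2.
R3 ← R3 / (129/32).
R1 ← R1 + 1/32·R3.
R2 ← R2 − 7/32·R3.
Reading off the reduced rows gives x = -1, y = -2, z = 5.

x = -1, y = -2, z = 5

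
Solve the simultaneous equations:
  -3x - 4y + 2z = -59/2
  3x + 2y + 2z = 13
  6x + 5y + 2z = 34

no solution

Row-reduce:
R1 ← R1 / (-3).
R2 ← R2 − 3·R1.
R3 ← R3 − 6·R1.
R2 ← R2 / (-2).
R1 ← R1 − 4/3·R2.
R3 ← R3 + 3·R2.
Row 3 reduces to 0 = -1/4, a contradiction. The system is inconsistent.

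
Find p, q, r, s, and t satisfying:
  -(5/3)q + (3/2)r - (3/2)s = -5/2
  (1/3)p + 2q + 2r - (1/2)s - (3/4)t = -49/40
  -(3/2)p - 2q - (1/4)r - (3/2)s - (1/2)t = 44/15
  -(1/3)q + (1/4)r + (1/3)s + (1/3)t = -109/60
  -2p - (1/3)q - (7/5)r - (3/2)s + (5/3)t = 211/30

p = -1, q = 6/5, r = -7/3, s = -2, t = -1/2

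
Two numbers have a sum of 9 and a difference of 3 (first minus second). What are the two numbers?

first number: 6, second number: 3

Let x = first number, y = second number.
  x + y = 9
  x - y = 3
From equation 1: x = 9 − y.
Substitute into equation 2 and solve: y = 3.
Then x = 6.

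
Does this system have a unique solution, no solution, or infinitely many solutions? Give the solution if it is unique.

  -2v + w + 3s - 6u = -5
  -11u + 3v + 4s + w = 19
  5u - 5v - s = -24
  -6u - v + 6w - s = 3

infinitely many solutions

Row-reduce:
R1 ← R1 / (-6).
R2 ← R2 + 11·R1.
R3 ← R3 − 5·R1.
R4 ← R4 + 6·R1.
R2 ← R2 / (20/3).
R1 ← R1 − 1/3·R2.
R3 ← R3 + 20/3·R2.
R4 ← R4 − 1·R2.
Swap R3 and R4.
R3 ← R3 / (41/8).
R1 ← R1 + 1/8·R3.
R2 ← R2 + 1/8·R3.
Rank is 3 with 4 unknowns, leaving s free.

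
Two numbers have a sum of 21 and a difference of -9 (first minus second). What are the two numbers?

Let x = first number, y = second number.
  x + y = 21
  x - y = -9
Row-reduce the augmented matrix:
R2 ← R2 − 1·R1.
R2 ← R2 / (-2).
R1 ← R1 − 1·R2.
Reading off the reduced rows gives x = 6, y = 15.

first number: 6, second number: 15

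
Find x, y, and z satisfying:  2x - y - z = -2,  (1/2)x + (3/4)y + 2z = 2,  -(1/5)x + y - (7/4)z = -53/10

Row-reduce the augmented matrix:
R1 ← R1 / (2).
R2 ← R2 − 1/2·R1.
R3 ← R3 + 1/5·R1.
R1 ← R1 + 1/2·R2.
R3 ← R3 − 9/10·R2.
R3 ← R3 / (-31/8).
R1 ← R1 − 5/8·R3.
R2 ← R2 − 9/4·R3.
Reading off the reduced rows gives x = -1, y = -2, z = 2.

x = -1, y = -2, z = 2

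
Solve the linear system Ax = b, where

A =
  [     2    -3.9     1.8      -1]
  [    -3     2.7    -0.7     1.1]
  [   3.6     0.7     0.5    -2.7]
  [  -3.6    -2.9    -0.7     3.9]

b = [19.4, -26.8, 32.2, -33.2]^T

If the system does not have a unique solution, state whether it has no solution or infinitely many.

x_1 = 6, x_2 = -2, x_3 = -3, x_4 = -5

Row-reduce the augmented matrix:
R1 ← R1 / (2).
R2 ← R2 + 3·R1.
R3 ← R3 − 18/5·R1.
R4 ← R4 + 18/5·R1.
R2 ← R2 / (-63/20).
R1 ← R1 + 39/20·R2.
R3 ← R3 − 193/25·R2.
R4 ← R4 + 248/25·R2.
R3 ← R3 / (6809/3150).
R1 ← R1 + 71/210·R3.
R2 ← R2 + 40/63·R3.
R4 ← R4 + 11839/3150·R3.
R4 ← R4 / (615/6809).
R1 ← R1 + 3721/6809·R4.
R2 ← R2 + 2896/6809·R4.
R3 ← R3 + 5923/6809·R4.
Reading off the reduced rows gives x_1 = 6, x_2 = -2, x_3 = -3, x_4 = -5.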